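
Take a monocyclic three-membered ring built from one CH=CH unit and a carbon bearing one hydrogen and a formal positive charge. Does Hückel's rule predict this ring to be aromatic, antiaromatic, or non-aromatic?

Every ring atom contributes a p orbital perpendicular to the ring (every atom in a ring double bond is sp² and brings one electron to the p orbital; the carbocation has an empty p orbital), so the π system is cyclic and fully conjugated.
Adding the contributions, 1 × 2 = 2 from the double-bond unit + 0 from the CH(+) atom = 2.
With 2 π electrons (n = 0), the Hückel 4n+2 condition holds.

Aromatic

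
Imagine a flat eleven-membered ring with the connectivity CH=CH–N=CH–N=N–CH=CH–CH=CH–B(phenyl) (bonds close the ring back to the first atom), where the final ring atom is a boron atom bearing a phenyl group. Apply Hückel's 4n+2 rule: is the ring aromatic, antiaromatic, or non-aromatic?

Check conjugation: every atom in a ring double bond is sp² and brings one electron to the p orbital; each =N– nitrogen is pyridine-type (lone pair in the sp² plane, one electron in the p orbital); the boron has an empty p orbital — every position has a p orbital, so the cyclic π system is continuous.
Counting π electrons: 5 × 2 = 10 from the double-bond units + 0 from the B(phenyl) atom = 10.
That gives a 4n+2 count (10, n = 2).

Aromatic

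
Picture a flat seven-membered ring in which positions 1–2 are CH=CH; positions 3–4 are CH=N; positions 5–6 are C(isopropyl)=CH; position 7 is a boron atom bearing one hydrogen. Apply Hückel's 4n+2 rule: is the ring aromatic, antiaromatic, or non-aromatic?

Aromatic

The p orbitals form a continuous loop: each doubly-bonded ring atom is sp² with one p-orbital electron; each sp² =N– keeps its lone pair in-plane and puts one electron into the π system; the boron has an empty p orbital. The ring is fully conjugated.
Adding the contributions, 3 × 2 = 6 from the double-bond units + 0 from the BH atom = 6.
6 = 4(1) + 2, which satisfies Hückel's 4n+2 rule.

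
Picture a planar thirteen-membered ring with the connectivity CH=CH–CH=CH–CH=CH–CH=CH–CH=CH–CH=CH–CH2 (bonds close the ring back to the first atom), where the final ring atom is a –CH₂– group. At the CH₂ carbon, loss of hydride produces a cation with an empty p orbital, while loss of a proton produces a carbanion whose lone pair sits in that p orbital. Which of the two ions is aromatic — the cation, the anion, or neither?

The anion

In either ion the ring is fully conjugated: every atom, including the new sp² carbon, supplies a p orbital.
Cation: 6 × 2 + 0 = 12 π electrons → 4(3), antiaromatic.
Anion: 6 × 2 + 2 = 14 π electrons → 4(3)+2, aromatic.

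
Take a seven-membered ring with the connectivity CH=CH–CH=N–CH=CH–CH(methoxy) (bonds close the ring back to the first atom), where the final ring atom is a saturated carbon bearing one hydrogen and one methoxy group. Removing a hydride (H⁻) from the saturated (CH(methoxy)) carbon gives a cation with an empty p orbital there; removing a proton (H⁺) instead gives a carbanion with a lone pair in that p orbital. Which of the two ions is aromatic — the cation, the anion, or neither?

Both ions have a continuous loop of p orbitals — each ring atom is sp².
Cation: 3 × 2 + 0 = 6 π electrons → 4(1)+2, aromatic.
Anion: 3 × 2 + 2 = 8 π electrons → 4(2), antiaromatic.

The cation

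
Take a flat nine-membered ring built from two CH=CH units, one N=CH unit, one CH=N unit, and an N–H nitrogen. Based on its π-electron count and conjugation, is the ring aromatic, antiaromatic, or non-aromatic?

Aromatic

All ring atoms are sp² and supply a p orbital to the ring (the double-bond atoms are sp², each contributing one p electron; each sp² =N– keeps its lone pair in-plane and puts one electron into the π system; the pyrrole-type nitrogen donates its lone pair from the p orbital); the conjugation is uninterrupted.
π-electron count: 4 × 2 = 8 from the double-bond units + 2 from the NH atom = 10.
Since 10 = 4·2 + 2, the ring meets the 4n+2 criterion.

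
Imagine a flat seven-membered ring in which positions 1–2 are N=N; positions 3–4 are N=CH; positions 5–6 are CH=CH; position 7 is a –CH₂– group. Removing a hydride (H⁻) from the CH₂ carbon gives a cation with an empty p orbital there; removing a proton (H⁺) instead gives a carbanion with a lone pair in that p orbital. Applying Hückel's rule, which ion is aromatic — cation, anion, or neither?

The cation

In both ions every ring atom is sp² and contributes a p orbital, so both rings are fully conjugated.
Cation: 3 × 2 + 0 = 6 π electrons → 4(1)+2, aromatic.
Anion: 3 × 2 + 2 = 8 π electrons → 4(2), antiaromatic.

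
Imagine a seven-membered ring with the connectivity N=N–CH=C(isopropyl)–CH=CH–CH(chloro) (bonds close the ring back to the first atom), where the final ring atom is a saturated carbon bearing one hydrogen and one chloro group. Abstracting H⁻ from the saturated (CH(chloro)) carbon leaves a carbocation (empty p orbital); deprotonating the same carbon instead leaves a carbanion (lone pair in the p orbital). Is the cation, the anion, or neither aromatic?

The cation

Once that carbon is sp², every ring atom has a p orbital and both ions are fully conjugated.
Cation: 3 × 2 + 0 = 6 π electrons → 4(1)+2, aromatic.
Anion: 3 × 2 + 2 = 8 π electrons → 4(2), antiaromatic.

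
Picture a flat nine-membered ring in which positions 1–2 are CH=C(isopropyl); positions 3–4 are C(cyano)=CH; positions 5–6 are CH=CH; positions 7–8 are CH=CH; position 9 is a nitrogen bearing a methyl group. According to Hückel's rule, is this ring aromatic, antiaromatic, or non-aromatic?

The p orbitals form a continuous loop: each doubly-bonded ring atom is sp² with one p-orbital electron; the pyrrole-type nitrogen donates its lone pair from the p orbital. The ring is fully conjugated.
Adding the contributions, 4 × 2 = 8 from the double-bond units + 2 from the N(methyl) atom = 10.
With 10 π electrons (n = 2), the Hückel 4n+2 condition holds.

Aromatic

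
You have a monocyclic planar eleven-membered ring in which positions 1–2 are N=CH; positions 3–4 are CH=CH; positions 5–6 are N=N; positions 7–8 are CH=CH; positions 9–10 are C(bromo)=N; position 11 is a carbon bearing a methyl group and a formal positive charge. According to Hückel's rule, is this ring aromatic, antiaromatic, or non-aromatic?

Aromatic

The p orbitals form a continuous loop: the double-bond atoms are sp², each contributing one p electron; the doubly-bonded nitrogens are pyridine-type — their lone pairs lie in the ring plane, leaving one electron in the p orbital; the carbocation has an empty p orbital. The ring is fully conjugated.
Tallying contributions gives 5 × 2 = 10 from the double-bond units + 0 from the C(methyl)(+) atom = 10.
With 10 π electrons (n = 2), the Hückel 4n+2 condition holds.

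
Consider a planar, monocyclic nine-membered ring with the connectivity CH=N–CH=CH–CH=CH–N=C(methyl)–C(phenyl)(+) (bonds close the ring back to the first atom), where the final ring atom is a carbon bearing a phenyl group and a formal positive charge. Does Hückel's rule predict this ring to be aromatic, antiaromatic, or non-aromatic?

Antiaromatic

Check conjugation: each doubly-bonded ring atom is sp² with one p-orbital electron; each sp² =N– keeps its lone pair in-plane and puts one electron into the π system; the carbocation has an empty p orbital — every position has a p orbital, so the cyclic π system is continuous.
Tallying contributions gives 4 × 2 = 8 from the double-bond units + 0 from the C(phenyl)(+) atom = 8.
8 is a 4n count (n = 2), so the planar conjugated ring is antiaromatic.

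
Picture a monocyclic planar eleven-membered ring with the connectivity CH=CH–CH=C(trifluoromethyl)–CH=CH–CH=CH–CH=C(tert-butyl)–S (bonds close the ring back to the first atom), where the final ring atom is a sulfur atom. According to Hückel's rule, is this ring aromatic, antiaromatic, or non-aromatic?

Antiaromatic

All ring atoms are sp² and supply a p orbital to the ring (the double-bond atoms are sp², each contributing one p electron; the sulfur donates one lone pair from its p orbital); the conjugation is uninterrupted.
Adding the contributions, 5 × 2 = 10 from the double-bond units + 2 from the S atom = 12.
With 12 = 4·3 π electrons, Hückel's rule classifies the planar ring as antiaromatic.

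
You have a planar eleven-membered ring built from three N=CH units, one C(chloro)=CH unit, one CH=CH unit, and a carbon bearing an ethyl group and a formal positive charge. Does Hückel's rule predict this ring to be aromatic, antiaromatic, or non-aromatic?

Aromatic

The p orbitals form a continuous loop: the double-bond atoms are sp², each contributing one p electron; each =N– nitrogen is pyridine-type (lone pair in the sp² plane, one electron in the p orbital); the carbocation has an empty p orbital. The ring is fully conjugated.
Tallying contributions gives 5 × 2 = 10 from the double-bond units + 0 from the C(ethyl)(+) atom = 10.
Since 10 = 4·2 + 2, the ring meets the 4n+2 criterion.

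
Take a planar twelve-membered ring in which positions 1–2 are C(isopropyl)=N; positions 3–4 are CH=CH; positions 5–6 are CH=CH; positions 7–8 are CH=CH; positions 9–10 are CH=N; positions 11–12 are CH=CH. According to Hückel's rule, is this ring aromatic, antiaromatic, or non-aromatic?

Check conjugation: each doubly-bonded ring atom is sp² with one p-orbital electron; the doubly-bonded nitrogens are pyridine-type — their lone pairs lie in the ring plane, leaving one electron in the p orbital — every position has a p orbital, so the cyclic π system is continuous.
Tallying contributions gives 6 × 2 = 12 from the 6 double-bond units.
A 4n π count (12, n = 3) in a planar conjugated ring means antiaromatic.

Antiaromatic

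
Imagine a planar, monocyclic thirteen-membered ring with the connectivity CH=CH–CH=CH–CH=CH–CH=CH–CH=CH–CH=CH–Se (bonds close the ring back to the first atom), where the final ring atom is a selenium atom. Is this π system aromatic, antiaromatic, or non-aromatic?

Aromatic

All ring atoms are sp² and supply a p orbital to the ring (the double-bond atoms are sp², each contributing one p electron; the selenium donates one lone pair from its p orbital); the conjugation is uninterrupted.
Counting π electrons: 6 × 2 = 12 from the double-bond units + 2 from the Se atom = 14.
With 14 π electrons (n = 3), the Hückel 4n+2 condition holds.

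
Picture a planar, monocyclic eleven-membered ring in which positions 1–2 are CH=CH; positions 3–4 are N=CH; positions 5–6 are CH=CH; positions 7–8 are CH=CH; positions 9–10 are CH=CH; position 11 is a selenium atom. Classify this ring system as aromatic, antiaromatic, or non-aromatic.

Check conjugation: the double-bond atoms are sp², each contributing one p electron; each sp² =N– keeps its lone pair in-plane and puts one electron into the π system; the selenium donates one lone pair from its p orbital — every position has a p orbital, so the cyclic π system is continuous.
Adding the contributions, 5 × 2 = 10 from the double-bond units + 2 from the Se atom = 12.
12 is a 4n count (n = 3), so the planar conjugated ring is antiaromatic.

Antiaromatic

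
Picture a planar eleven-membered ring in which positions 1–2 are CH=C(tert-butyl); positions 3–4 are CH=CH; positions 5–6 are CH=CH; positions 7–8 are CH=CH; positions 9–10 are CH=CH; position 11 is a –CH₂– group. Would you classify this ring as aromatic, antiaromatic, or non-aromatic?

Non-aromatic

Because the tetrahedral CH₂ carbon is sp³ and has no p orbital in the ring π system at the CH2 position, the π system cannot extend all the way around the ring.
A ring that is not fully conjugated cannot be aromatic or antiaromatic regardless of its π-electron count.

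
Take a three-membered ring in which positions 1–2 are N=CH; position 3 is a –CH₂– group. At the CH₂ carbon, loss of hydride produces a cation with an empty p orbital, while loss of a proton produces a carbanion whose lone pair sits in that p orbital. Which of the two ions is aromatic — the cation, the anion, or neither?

The cation

Once that carbon is sp², every ring atom has a p orbital and both ions are fully conjugated.
Cation: 1 × 2 + 0 = 2 π electrons → 4(0)+2, aromatic.
Anion: 1 × 2 + 2 = 4 π electrons → 4(1), antiaromatic.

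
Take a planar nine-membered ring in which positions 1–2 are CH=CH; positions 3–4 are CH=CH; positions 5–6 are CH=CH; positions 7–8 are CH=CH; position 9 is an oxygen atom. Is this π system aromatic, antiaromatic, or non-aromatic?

The p orbitals form a continuous loop: every atom in a ring double bond is sp² and brings one electron to the p orbital; the oxygen donates one lone pair from its p orbital. The ring is fully conjugated.
Tallying contributions gives 4 × 2 = 8 from the double-bond units + 2 from the O atom = 10.
That gives a 4n+2 count (10, n = 2).

Aromatic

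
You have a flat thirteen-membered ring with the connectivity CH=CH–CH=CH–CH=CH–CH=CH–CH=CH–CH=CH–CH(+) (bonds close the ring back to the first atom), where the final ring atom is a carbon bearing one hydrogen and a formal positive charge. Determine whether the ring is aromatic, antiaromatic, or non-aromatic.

Antiaromatic

The p orbitals form a continuous loop: the double-bond atoms are sp², each contributing one p electron; the carbocation has an empty p orbital. The ring is fully conjugated.
π-electron count: 6 × 2 = 12 from the double-bond units + 0 from the CH(+) atom = 12.
With 12 = 4·3 π electrons, Hückel's rule classifies the planar ring as antiaromatic.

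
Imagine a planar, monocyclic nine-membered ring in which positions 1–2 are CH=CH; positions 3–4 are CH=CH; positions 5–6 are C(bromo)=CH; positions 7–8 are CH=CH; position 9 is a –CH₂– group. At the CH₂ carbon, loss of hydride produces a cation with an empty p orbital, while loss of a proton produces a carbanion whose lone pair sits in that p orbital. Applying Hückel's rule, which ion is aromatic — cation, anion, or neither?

Once that carbon is sp², every ring atom has a p orbital and both ions are fully conjugated.
Cation: 4 × 2 + 0 = 8 π electrons → 4(2), antiaromatic.
Anion: 4 × 2 + 2 = 10 π electrons → 4(2)+2, aromatic.

The anion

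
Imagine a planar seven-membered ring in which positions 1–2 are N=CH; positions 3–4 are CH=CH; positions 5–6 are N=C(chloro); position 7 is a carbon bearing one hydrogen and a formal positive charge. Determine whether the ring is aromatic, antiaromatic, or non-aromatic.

Aromatic

All ring atoms are sp² and supply a p orbital to the ring (the double-bond atoms are sp², each contributing one p electron; each sp² =N– keeps its lone pair in-plane and puts one electron into the π system; the carbocation has an empty p orbital); the conjugation is uninterrupted.
Adding the contributions, 3 × 2 = 6 from the double-bond units + 0 from the CH(+) atom = 6.
6 = 4(1) + 2, which satisfies Hückel's 4n+2 rule.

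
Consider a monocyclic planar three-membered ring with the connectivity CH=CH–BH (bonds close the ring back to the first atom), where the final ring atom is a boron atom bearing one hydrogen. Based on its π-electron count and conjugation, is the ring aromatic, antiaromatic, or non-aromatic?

Aromatic

Check conjugation: each doubly-bonded ring atom is sp² with one p-orbital electron; the boron has an empty p orbital — every position has a p orbital, so the cyclic π system is continuous.
Adding the contributions, 1 × 2 = 2 from the double-bond unit + 0 from the BH atom = 2.
2 = 4(0) + 2, which satisfies Hückel's 4n+2 rule.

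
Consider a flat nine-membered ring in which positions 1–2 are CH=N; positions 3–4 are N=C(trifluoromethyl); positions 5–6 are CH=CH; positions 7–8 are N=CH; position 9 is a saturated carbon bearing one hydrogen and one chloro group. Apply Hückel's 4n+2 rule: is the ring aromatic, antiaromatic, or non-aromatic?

The CH(chloro) carbon is saturated: that saturated carbon is sp³ and has no p orbital in the ring π system. Conjugation is not continuous around the ring.
Broken conjugation rules out both aromaticity and antiaromaticity.

Non-aromatic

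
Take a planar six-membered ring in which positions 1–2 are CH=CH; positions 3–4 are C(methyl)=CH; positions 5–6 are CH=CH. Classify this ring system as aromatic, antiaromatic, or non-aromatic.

Aromatic

All ring atoms are sp² and supply a p orbital to the ring (every atom in a ring double bond is sp² and brings one electron to the p orbital); the conjugation is uninterrupted.
π-electron count: 3 × 2 = 6 from the 3 double-bond units.
Since 6 = 4·1 + 2, the ring meets the 4n+2 criterion.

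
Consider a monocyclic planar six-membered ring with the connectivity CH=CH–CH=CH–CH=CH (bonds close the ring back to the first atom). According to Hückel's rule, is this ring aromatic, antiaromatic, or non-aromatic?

Aromatic

All ring atoms are sp² and supply a p orbital to the ring (each doubly-bonded ring atom is sp² with one p-orbital electron); the conjugation is uninterrupted.
Adding the contributions, 3 × 2 = 6 from the 3 double-bond units.
Since 6 = 4·1 + 2, the ring meets the 4n+2 criterion.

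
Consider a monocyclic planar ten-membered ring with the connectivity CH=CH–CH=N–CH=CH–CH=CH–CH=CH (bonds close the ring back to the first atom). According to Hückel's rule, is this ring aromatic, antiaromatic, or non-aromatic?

Every ring atom contributes a p orbital perpendicular to the ring (each doubly-bonded ring atom is sp² with one p-orbital electron; each =N– nitrogen is pyridine-type (lone pair in the sp² plane, one electron in the p orbital)), so the π system is cyclic and fully conjugated.
π-electron count: 5 × 2 = 10 from the 5 double-bond units.
Since 10 = 4·2 + 2, the ring meets the 4n+2 criterion.

Aromatic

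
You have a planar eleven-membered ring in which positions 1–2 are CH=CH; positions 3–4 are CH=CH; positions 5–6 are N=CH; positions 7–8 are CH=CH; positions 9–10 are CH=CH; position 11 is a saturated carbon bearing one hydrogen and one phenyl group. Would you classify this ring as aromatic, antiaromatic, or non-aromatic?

Non-aromatic

Because that saturated carbon is sp³ and has no p orbital in the ring π system at the CH(phenyl) position, the π system cannot extend all the way around the ring.
A ring that is not fully conjugated cannot be aromatic or antiaromatic regardless of its π-electron count.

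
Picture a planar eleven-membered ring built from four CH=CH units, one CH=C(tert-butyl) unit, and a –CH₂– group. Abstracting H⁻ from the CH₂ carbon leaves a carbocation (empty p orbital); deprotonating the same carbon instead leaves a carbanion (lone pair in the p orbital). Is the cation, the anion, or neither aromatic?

In both ions every ring atom is sp² and contributes a p orbital, so both rings are fully conjugated.
Cation: 5 × 2 + 0 = 10 π electrons → 4(2)+2, aromatic.
Anion: 5 × 2 + 2 = 12 π electrons → 4(3), antiaromatic.

The cation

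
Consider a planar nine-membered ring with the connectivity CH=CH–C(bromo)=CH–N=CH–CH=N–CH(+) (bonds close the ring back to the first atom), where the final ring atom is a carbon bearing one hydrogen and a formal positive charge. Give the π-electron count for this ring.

The p orbitals form a continuous loop: every atom in a ring double bond is sp² and brings one electron to the p orbital; each =N– nitrogen is pyridine-type (lone pair in the sp² plane, one electron in the p orbital); the carbocation has an empty p orbital. The ring is fully conjugated.
Adding the contributions, 4 × 2 = 8 from the double-bond units + 0 from the CH(+) atom = 8.

8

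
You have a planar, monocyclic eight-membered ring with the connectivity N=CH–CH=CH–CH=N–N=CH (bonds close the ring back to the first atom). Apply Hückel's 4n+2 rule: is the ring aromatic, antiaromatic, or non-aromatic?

The p orbitals form a continuous loop: every atom in a ring double bond is sp² and brings one electron to the p orbital; each sp² =N– keeps its lone pair in-plane and puts one electron into the π system. The ring is fully conjugated.
Tallying contributions gives 4 × 2 = 8 from the 4 double-bond units.
8 is a 4n count (n = 2), so the planar conjugated ring is antiaromatic.

Antiaromatic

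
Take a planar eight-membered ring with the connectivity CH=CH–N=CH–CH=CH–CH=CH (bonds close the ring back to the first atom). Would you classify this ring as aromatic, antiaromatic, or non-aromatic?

Every ring atom contributes a p orbital perpendicular to the ring (every atom in a ring double bond is sp² and brings one electron to the p orbital; the doubly-bonded nitrogens are pyridine-type — their lone pairs lie in the ring plane, leaving one electron in the p orbital), so the π system is cyclic and fully conjugated.
Adding the contributions, 4 × 2 = 8 from the 4 double-bond units.
8 is a 4n count (n = 2), so the planar conjugated ring is antiaromatic.

Antiaromatic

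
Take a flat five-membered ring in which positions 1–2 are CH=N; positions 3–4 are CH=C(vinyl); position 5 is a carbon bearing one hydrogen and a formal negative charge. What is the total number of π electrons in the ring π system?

All ring atoms are sp² and supply a p orbital to the ring (the double-bond atoms are sp², each contributing one p electron; the doubly-bonded nitrogens are pyridine-type — their lone pairs lie in the ring plane, leaving one electron in the p orbital; the carbanion's lone pair occupies the p orbital); the conjugation is uninterrupted.
π-electron count: 2 × 2 = 4 from the double-bond units + 2 from the CH(-) atom = 6.

6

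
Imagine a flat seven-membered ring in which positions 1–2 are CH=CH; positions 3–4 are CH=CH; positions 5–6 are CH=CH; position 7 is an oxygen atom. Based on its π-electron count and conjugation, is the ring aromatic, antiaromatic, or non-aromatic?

Every ring atom contributes a p orbital perpendicular to the ring (every atom in a ring double bond is sp² and brings one electron to the p orbital; the oxygen donates one lone pair from its p orbital), so the π system is cyclic and fully conjugated.
π-electron count: 3 × 2 = 6 from the double-bond units + 2 from the O atom = 8.
8 is a 4n count (n = 2), so the planar conjugated ring is antiaromatic.

Antiaromatic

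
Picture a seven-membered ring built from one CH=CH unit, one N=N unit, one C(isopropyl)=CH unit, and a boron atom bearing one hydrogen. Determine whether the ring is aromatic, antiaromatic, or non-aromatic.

The p orbitals form a continuous loop: every atom in a ring double bond is sp² and brings one electron to the p orbital; the doubly-bonded nitrogens are pyridine-type — their lone pairs lie in the ring plane, leaving one electron in the p orbital; the boron has an empty p orbital. The ring is fully conjugated.
π-electron count: 3 × 2 = 6 from the double-bond units + 0 from the BH atom = 6.
That gives a 4n+2 count (6, n = 1).

Aromatic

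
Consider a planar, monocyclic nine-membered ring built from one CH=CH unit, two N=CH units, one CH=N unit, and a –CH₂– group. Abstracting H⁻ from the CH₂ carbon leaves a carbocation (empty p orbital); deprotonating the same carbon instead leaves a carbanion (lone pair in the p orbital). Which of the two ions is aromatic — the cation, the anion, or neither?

The anion

In both ions every ring atom is sp² and contributes a p orbital, so both rings are fully conjugated.
Cation: 4 × 2 + 0 = 8 π electrons → 4(2), antiaromatic.
Anion: 4 × 2 + 2 = 10 π electrons → 4(2)+2, aromatic.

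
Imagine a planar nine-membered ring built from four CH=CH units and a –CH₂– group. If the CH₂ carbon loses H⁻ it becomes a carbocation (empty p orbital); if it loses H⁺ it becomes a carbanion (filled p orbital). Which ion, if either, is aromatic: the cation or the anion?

Once that carbon is sp², every ring atom has a p orbital and both ions are fully conjugated.
Cation: 4 × 2 + 0 = 8 π electrons → 4(2), antiaromatic.
Anion: 4 × 2 + 2 = 10 π electrons → 4(2)+2, aromatic.

The anion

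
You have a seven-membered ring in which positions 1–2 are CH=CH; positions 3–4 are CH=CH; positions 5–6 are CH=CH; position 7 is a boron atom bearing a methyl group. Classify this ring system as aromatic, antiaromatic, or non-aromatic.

Check conjugation: every atom in a ring double bond is sp² and brings one electron to the p orbital; the boron has an empty p orbital — every position has a p orbital, so the cyclic π system is continuous.
Adding the contributions, 3 × 2 = 6 from the double-bond units + 0 from the B(methyl) atom = 6.
With 6 π electrons (n = 1), the Hückel 4n+2 condition holds.

Aromatic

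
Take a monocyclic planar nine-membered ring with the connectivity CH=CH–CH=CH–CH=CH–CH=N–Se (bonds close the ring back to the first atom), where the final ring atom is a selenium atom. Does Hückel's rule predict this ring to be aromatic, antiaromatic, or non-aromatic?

Aromatic

All ring atoms are sp² and supply a p orbital to the ring (the double-bond atoms are sp², each contributing one p electron; each =N– nitrogen is pyridine-type (lone pair in the sp² plane, one electron in the p orbital); the selenium donates one lone pair from its p orbital); the conjugation is uninterrupted.
Counting π electrons: 4 × 2 = 8 from the double-bond units + 2 from the Se atom = 10.
With 10 π electrons (n = 2), the Hückel 4n+2 condition holds.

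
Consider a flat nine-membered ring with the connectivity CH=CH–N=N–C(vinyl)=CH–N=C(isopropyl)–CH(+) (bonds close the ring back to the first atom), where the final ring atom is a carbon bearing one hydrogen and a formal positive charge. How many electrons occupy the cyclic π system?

Check conjugation: each doubly-bonded ring atom is sp² with one p-orbital electron; each =N– nitrogen is pyridine-type (lone pair in the sp² plane, one electron in the p orbital); the carbocation has an empty p orbital — every position has a p orbital, so the cyclic π system is continuous.
Counting π electrons: 4 × 2 = 8 from the double-bond units + 0 from the CH(+) atom = 8.

8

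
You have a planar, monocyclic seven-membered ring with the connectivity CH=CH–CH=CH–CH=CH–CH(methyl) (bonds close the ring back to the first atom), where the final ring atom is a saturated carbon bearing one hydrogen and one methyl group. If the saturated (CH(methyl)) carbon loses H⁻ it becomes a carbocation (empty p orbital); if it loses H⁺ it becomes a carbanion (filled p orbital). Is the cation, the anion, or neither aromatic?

The cation

In both ions every ring atom is sp² and contributes a p orbital, so both rings are fully conjugated.
Cation: 3 × 2 + 0 = 6 π electrons → 4(1)+2, aromatic.
Anion: 3 × 2 + 2 = 8 π electrons → 4(2), antiaromatic.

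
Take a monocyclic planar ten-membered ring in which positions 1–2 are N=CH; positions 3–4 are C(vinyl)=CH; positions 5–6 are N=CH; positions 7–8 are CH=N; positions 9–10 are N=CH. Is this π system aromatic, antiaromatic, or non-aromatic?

All ring atoms are sp² and supply a p orbital to the ring (every atom in a ring double bond is sp² and brings one electron to the p orbital; the doubly-bonded nitrogens are pyridine-type — their lone pairs lie in the ring plane, leaving one electron in the p orbital); the conjugation is uninterrupted.
Counting π electrons: 5 × 2 = 10 from the 5 double-bond units.
That gives a 4n+2 count (10, n = 2).

Aromatic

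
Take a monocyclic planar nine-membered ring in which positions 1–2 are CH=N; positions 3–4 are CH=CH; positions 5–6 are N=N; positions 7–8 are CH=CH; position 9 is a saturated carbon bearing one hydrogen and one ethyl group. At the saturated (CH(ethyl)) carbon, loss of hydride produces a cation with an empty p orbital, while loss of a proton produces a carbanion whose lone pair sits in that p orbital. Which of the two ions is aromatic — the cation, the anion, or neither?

The anion

In both ions every ring atom is sp² and contributes a p orbital, so both rings are fully conjugated.
Cation: 4 × 2 + 0 = 8 π electrons → 4(2), antiaromatic.
Anion: 4 × 2 + 2 = 10 π electrons → 4(2)+2, aromatic.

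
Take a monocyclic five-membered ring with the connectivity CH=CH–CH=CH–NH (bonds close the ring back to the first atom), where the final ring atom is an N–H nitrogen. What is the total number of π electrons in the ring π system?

6

Check conjugation: the double-bond atoms are sp², each contributing one p electron; the pyrrole-type nitrogen donates its lone pair from the p orbital — every position has a p orbital, so the cyclic π system is continuous.
Counting π electrons: 2 × 2 = 4 from the double-bond units + 2 from the NH atom = 6.
(The species described is pyrrole.)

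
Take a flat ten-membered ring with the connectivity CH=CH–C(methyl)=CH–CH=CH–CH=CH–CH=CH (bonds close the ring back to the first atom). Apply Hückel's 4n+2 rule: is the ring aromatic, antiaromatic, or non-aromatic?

Check conjugation: the double-bond atoms are sp², each contributing one p electron — every position has a p orbital, so the cyclic π system is continuous.
π-electron count: 5 × 2 = 10 from the 5 double-bond units.
With 10 π electrons (n = 2), the Hückel 4n+2 condition holds.

Aromatic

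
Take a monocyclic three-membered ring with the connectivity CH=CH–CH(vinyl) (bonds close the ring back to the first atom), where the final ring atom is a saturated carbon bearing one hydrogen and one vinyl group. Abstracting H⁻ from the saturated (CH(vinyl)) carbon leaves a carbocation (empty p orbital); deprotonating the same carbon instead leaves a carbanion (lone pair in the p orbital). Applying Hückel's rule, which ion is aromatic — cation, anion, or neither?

In both ions every ring atom is sp² and contributes a p orbital, so both rings are fully conjugated.
Cation: 1 × 2 + 0 = 2 π electrons → 4(0)+2, aromatic.
Anion: 1 × 2 + 2 = 4 π electrons → 4(1), antiaromatic.

The cation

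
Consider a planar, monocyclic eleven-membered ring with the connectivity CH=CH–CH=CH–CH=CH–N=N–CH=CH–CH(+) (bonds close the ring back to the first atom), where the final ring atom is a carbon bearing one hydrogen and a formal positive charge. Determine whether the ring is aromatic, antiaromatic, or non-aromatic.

The p orbitals form a continuous loop: the double-bond atoms are sp², each contributing one p electron; each =N– nitrogen is pyridine-type (lone pair in the sp² plane, one electron in the p orbital); the carbocation has an empty p orbital. The ring is fully conjugated.
Tallying contributions gives 5 × 2 = 10 from the double-bond units + 0 from the CH(+) atom = 10.
With 10 π electrons (n = 2), the Hückel 4n+2 condition holds.

Aromatic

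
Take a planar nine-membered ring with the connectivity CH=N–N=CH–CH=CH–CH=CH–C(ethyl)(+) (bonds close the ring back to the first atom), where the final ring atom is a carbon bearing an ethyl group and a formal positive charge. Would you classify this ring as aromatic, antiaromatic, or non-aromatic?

All ring atoms are sp² and supply a p orbital to the ring (each doubly-bonded ring atom is sp² with one p-orbital electron; the doubly-bonded nitrogens are pyridine-type — their lone pairs lie in the ring plane, leaving one electron in the p orbital; the carbocation has an empty p orbital); the conjugation is uninterrupted.
π-electron count: 4 × 2 = 8 from the double-bond units + 0 from the C(ethyl)(+) atom = 8.
With 8 = 4·2 π electrons, Hückel's rule classifies the planar ring as antiaromatic.

Antiaromatic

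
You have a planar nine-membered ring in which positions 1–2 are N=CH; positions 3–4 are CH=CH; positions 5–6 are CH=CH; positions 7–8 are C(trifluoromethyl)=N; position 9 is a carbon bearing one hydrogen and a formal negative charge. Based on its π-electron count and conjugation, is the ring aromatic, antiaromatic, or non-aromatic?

Check conjugation: each doubly-bonded ring atom is sp² with one p-orbital electron; each sp² =N– keeps its lone pair in-plane and puts one electron into the π system; the carbanion's lone pair occupies the p orbital — every position has a p orbital, so the cyclic π system is continuous.
Adding the contributions, 4 × 2 = 8 from the double-bond units + 2 from the CH(-) atom = 10.
With 10 π electrons (n = 2), the Hückel 4n+2 condition holds.

Aromatic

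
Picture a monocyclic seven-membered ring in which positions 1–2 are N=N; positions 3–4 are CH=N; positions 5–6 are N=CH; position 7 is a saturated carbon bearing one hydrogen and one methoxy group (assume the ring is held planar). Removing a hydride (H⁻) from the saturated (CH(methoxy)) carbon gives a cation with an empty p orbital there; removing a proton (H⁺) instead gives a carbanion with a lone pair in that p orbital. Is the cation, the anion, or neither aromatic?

In either ion the ring is fully conjugated: every atom, including the new sp² carbon, supplies a p orbital.
Cation: 3 × 2 + 0 = 6 π electrons → 4(1)+2, aromatic.
Anion: 3 × 2 + 2 = 8 π electrons → 4(2), antiaromatic.

The cation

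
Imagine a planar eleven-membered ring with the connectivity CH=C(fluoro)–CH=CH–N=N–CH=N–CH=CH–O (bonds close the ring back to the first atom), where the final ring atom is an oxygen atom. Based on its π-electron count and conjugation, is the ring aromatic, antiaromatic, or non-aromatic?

The p orbitals form a continuous loop: each doubly-bonded ring atom is sp² with one p-orbital electron; each =N– nitrogen is pyridine-type (lone pair in the sp² plane, one electron in the p orbital); the oxygen donates one lone pair from its p orbital. The ring is fully conjugated.
π-electron count: 5 × 2 = 10 from the double-bond units + 2 from the O atom = 12.
12 = 4(3); a planar, fully conjugated 4n system is antiaromatic.

Antiaromatic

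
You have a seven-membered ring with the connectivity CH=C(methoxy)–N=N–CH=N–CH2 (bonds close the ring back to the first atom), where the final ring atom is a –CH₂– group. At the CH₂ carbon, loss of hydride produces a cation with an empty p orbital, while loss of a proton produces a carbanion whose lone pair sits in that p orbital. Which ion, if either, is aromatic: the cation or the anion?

The cation

In either ion the ring is fully conjugated: every atom, including the new sp² carbon, supplies a p orbital.
Cation: 3 × 2 + 0 = 6 π electrons → 4(1)+2, aromatic.
Anion: 3 × 2 + 2 = 8 π electrons → 4(2), antiaromatic.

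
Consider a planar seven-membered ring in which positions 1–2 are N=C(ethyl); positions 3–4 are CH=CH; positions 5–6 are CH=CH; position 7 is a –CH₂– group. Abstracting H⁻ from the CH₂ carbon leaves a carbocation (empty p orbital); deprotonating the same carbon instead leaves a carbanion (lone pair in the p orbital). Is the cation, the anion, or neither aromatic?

The cation

In both ions every ring atom is sp² and contributes a p orbital, so both rings are fully conjugated.
Cation: 3 × 2 + 0 = 6 π electrons → 4(1)+2, aromatic.
Anion: 3 × 2 + 2 = 8 π electrons → 4(2), antiaromatic.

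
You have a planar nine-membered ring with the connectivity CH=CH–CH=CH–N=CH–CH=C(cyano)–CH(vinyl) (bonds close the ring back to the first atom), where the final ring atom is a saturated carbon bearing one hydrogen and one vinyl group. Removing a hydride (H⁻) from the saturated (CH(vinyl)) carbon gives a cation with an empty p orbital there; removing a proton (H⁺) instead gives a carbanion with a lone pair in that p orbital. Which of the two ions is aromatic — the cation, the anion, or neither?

The anion

Once that carbon is sp², every ring atom has a p orbital and both ions are fully conjugated.
Cation: 4 × 2 + 0 = 8 π electrons → 4(2), antiaromatic.
Anion: 4 × 2 + 2 = 10 π electrons → 4(2)+2, aromatic.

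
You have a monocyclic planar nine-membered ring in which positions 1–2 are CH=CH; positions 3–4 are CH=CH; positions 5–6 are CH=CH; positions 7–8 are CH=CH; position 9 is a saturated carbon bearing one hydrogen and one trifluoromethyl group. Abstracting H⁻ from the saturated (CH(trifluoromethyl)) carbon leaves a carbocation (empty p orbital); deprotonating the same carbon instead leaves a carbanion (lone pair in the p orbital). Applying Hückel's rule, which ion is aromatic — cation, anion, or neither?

The anion

Once that carbon is sp², every ring atom has a p orbital and both ions are fully conjugated.
Cation: 4 × 2 + 0 = 8 π electrons → 4(2), antiaromatic.
Anion: 4 × 2 + 2 = 10 π electrons → 4(2)+2, aromatic.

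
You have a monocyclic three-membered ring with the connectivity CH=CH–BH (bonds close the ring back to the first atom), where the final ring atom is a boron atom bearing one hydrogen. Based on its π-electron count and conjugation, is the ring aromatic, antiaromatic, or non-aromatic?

Aromatic

Every ring atom contributes a p orbital perpendicular to the ring (every atom in a ring double bond is sp² and brings one electron to the p orbital; the boron has an empty p orbital), so the π system is cyclic and fully conjugated.
Adding the contributions, 1 × 2 = 2 from the double-bond unit + 0 from the BH atom = 2.
That gives a 4n+2 count (2, n = 0).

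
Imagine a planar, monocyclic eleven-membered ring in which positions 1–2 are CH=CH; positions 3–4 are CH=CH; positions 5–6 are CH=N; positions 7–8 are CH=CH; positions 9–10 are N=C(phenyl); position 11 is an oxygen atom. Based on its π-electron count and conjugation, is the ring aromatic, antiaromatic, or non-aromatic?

Antiaromatic

All ring atoms are sp² and supply a p orbital to the ring (every atom in a ring double bond is sp² and brings one electron to the p orbital; the doubly-bonded nitrogens are pyridine-type — their lone pairs lie in the ring plane, leaving one electron in the p orbital; the oxygen donates one lone pair from its p orbital); the conjugation is uninterrupted.
Counting π electrons: 5 × 2 = 10 from the double-bond units + 2 from the O atom = 12.
With 12 = 4·3 π electrons, Hückel's rule classifies the planar ring as antiaromatic.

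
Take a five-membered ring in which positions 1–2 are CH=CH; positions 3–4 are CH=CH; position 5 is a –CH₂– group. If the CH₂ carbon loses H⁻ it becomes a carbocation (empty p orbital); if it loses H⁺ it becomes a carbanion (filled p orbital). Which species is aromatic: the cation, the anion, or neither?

The anion

Once that carbon is sp², every ring atom has a p orbital and both ions are fully conjugated.
Cation: 2 × 2 + 0 = 4 π electrons → 4(1), antiaromatic.
Anion: 2 × 2 + 2 = 6 π electrons → 4(1)+2, aromatic.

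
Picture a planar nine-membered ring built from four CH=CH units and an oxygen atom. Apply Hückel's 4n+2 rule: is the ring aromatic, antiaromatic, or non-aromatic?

Aromatic

Every ring atom contributes a p orbital perpendicular to the ring (every atom in a ring double bond is sp² and brings one electron to the p orbital; the oxygen donates one lone pair from its p orbital), so the π system is cyclic and fully conjugated.
π-electron count: 4 × 2 = 8 from the double-bond units + 2 from the O atom = 10.
That gives a 4n+2 count (10, n = 2).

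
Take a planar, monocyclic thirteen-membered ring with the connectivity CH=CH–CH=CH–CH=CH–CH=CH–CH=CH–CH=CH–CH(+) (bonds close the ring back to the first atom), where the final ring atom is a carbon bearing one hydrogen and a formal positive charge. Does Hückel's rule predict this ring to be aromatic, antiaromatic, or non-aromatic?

Every ring atom contributes a p orbital perpendicular to the ring (the double-bond atoms are sp², each contributing one p electron; the carbocation has an empty p orbital), so the π system is cyclic and fully conjugated.
Tallying contributions gives 6 × 2 = 12 from the double-bond units + 0 from the CH(+) atom = 12.
A 4n π count (12, n = 3) in a planar conjugated ring means antiaromatic.

Antiaromatic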